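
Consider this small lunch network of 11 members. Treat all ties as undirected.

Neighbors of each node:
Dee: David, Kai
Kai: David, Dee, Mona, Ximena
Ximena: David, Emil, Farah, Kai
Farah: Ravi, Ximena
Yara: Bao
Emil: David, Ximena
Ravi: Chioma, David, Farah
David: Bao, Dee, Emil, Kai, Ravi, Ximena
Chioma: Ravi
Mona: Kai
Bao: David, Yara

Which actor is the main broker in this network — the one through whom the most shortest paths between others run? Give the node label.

David

Unnormalized betweenness of each node: Bao:9, Chioma:0, David:169/6, Dee:0, Emil:0, Farah:1, Kai:59/6, Mona:0, Ravi:65/6, Ximena:37/6, Yara:0.
David has the largest value, 169/6, making it the main broker — the node through which the most shortest paths run.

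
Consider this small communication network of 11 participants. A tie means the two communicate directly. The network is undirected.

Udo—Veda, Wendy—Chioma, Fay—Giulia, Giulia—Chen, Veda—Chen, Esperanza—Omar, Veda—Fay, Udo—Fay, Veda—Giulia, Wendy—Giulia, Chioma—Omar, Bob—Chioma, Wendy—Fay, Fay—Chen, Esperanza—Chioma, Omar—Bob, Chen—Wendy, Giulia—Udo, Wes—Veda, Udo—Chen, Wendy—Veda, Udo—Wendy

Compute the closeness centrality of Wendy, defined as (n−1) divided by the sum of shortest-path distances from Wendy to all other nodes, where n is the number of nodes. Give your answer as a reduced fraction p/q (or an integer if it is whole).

5/7

Distances from Wendy: Bob:2, Chen:1, Chioma:1, Esperanza:2, Fay:1, Giulia:1, Omar:2, Udo:1, Veda:1, Wes:2. Sum = 14.
n = 11, so closeness = 10/14 = 5/7.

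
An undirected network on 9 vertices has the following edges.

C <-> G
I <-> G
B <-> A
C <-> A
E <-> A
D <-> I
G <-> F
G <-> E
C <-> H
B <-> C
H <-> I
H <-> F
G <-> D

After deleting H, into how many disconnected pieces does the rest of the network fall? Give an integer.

1

H's neighbors (C, F, and I) remain reachable from one another through other ties, so the rest of the network stays in one piece.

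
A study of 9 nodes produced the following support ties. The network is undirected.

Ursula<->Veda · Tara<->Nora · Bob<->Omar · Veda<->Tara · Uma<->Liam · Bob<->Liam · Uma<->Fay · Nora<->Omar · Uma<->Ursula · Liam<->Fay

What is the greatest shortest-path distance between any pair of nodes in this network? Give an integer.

Eccentricity of each node (its greatest distance to any other): Bob:4, Fay:4, Liam:4, Nora:4, Omar:4, Tara:4, Uma:4, Ursula:4, Veda:4.
The maximum eccentricity is 4, realized for instance by the pair Nora–Uma via Nora – Tara – Veda – Ursula – Uma. So the diameter is 4.

4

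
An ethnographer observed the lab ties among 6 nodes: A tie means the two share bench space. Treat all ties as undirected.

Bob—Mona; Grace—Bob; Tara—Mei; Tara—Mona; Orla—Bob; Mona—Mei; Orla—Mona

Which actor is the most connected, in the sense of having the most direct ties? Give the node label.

Mona

Degrees — Bob:3, Grace:1, Mei:2, Mona:4, Orla:2, Tara:2.
The maximum is 4, attained only by Mona.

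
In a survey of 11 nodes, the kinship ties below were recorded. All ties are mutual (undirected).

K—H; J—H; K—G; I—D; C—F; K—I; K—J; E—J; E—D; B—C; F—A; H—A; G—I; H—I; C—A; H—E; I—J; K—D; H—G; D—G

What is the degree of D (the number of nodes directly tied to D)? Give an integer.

4

D is directly tied to E, G, I, and K. That is 4 neighbors, so the degree of D is 4.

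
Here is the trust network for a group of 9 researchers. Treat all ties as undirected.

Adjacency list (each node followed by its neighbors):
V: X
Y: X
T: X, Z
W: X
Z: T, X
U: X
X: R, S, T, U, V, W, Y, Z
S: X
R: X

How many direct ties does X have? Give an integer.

X is directly tied to R, S, T, U, V, W, Y, and Z. That is 8 neighbors, so the degree of X is 8.

8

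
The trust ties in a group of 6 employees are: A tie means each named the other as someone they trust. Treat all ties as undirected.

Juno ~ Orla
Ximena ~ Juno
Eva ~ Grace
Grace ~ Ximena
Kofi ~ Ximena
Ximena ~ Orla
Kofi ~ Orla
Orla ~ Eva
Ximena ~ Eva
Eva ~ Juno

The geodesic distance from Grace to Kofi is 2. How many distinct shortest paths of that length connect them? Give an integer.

1

The shortest distance is 2, and the only length-2 path is Grace–Ximena–Kofi. So there is exactly 1 shortest path.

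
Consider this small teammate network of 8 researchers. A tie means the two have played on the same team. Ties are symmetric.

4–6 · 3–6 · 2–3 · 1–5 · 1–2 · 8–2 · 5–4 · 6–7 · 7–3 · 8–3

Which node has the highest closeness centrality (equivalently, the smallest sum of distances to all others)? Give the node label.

Farness (sum of distances to all others) for each node — 1:14, 2:12, 3:11, 4:14, 5:15, 6:12, 7:14, 8:14.
The smallest farness is 11, for 3, so 3 has the highest closeness.

3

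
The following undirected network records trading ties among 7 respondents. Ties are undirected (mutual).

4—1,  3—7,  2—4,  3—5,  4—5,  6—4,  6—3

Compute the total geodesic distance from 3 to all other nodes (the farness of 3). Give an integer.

11

Distances from 3: 1:3, 2:3, 4:2, 5:1, 6:1, 7:1.
Sum = 3 + 3 + 2 + 1 + 1 + 1 = 11.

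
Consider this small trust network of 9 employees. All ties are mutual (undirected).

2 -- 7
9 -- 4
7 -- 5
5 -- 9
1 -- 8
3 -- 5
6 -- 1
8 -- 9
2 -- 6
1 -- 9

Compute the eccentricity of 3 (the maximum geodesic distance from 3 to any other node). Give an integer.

4

Distances from 3: 1:3, 2:3, 4:3, 5:1, 6:4, 7:2, 8:3, 9:2.
The largest is 4 (to 6), so the eccentricity of 3 is 4.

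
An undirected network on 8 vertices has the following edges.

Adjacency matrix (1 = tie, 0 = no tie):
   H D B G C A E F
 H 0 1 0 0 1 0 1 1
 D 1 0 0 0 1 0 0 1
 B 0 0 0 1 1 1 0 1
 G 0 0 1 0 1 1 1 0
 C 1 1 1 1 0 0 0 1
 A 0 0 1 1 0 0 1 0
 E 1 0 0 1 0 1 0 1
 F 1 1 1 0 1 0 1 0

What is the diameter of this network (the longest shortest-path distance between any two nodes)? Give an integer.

Eccentricity of each node (its greatest distance to any other): A:3, B:2, C:2, D:3, E:2, F:2, G:2, H:2.
The maximum eccentricity is 3, realized for instance by the pair D–A via D – C – B – A. So the diameter is 3.

3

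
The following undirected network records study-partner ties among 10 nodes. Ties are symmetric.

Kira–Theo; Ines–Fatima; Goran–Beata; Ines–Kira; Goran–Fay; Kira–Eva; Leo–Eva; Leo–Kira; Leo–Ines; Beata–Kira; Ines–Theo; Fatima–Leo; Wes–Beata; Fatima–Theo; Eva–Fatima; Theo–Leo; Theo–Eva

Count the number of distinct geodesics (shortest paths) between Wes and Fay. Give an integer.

1

The shortest distance is 3, and the only length-3 path is Wes–Beata–Goran–Fay. So there is exactly 1 shortest path.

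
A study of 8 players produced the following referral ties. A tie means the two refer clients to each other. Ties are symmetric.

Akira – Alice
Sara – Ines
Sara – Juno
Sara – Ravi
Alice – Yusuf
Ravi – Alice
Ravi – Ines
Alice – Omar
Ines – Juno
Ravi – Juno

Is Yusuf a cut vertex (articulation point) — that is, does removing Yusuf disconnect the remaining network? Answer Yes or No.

Even without Yusuf, every remaining node can still reach every other (the residual graph is connected), so Yusuf is not a cut vertex.

No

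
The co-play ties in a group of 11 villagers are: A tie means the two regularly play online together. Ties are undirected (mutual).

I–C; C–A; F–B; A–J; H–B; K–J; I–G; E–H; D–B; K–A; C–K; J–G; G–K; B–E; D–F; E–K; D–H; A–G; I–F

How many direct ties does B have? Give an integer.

B is directly tied to D, E, F, and H. That is 4 neighbors, so the degree of B is 4.

4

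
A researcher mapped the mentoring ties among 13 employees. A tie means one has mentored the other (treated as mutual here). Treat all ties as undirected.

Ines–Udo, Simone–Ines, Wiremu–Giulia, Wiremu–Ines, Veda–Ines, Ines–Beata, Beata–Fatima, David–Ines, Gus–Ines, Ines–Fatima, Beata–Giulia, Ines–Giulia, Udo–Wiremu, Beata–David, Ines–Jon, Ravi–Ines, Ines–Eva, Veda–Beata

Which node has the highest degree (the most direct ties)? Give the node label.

Ines

Degrees — Beata:5, David:2, Eva:1, Fatima:2, Giulia:3, Gus:1, Ines:12, Jon:1, Ravi:1, Simone:1, Udo:2, Veda:2, Wiremu:3.
The maximum is 12, attained only by Ines.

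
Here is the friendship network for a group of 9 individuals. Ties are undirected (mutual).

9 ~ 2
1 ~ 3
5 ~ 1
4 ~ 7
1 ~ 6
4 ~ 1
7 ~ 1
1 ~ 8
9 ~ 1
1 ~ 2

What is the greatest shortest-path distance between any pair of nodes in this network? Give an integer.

Eccentricity of each node (its greatest distance to any other): 1:1, 2:2, 3:2, 4:2, 5:2, 6:2, 7:2, 8:2, 9:2.
The maximum eccentricity is 2, realized for instance by the pair 7–2 via 7 – 1 – 2. So the diameter is 2.

2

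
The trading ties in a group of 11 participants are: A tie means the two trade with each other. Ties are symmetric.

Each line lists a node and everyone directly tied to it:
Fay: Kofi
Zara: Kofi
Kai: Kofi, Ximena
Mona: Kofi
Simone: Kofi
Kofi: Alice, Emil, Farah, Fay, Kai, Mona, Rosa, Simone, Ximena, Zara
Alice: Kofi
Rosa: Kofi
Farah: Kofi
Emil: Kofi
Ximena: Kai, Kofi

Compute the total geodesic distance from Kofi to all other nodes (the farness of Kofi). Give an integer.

10

Distances from Kofi: Alice:1, Emil:1, Farah:1, Fay:1, Kai:1, Mona:1, Rosa:1, Simone:1, Ximena:1, Zara:1.
Sum = 1 + 1 + 1 + 1 + 1 + 1 + 1 + 1 + 1 + 1 = 10.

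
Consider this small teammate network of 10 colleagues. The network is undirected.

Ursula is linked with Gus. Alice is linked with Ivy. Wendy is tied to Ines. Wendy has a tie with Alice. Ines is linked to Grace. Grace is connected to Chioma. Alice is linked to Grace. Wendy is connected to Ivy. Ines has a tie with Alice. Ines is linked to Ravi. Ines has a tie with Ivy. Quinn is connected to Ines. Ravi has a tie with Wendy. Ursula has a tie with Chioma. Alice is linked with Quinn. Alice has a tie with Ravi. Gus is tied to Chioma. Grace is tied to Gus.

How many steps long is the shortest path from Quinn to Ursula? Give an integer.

One shortest route is Quinn – Alice – Grace – Gus – Ursula, which uses 4 edges, and at distance 3 from Quinn we only reach {Chioma, Gus}, which does not include Ursula. So d(Quinn,Ursula) = 4.

4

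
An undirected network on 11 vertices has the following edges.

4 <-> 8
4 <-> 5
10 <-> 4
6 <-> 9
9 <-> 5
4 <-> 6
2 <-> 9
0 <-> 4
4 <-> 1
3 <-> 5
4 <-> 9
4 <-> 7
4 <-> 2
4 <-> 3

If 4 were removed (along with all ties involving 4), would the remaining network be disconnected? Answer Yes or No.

Removing 4 leaves {2, 3, 5, 6, and 9} with no path to {1}, so the network splits into 6 components. 4 is a cut vertex.

Yes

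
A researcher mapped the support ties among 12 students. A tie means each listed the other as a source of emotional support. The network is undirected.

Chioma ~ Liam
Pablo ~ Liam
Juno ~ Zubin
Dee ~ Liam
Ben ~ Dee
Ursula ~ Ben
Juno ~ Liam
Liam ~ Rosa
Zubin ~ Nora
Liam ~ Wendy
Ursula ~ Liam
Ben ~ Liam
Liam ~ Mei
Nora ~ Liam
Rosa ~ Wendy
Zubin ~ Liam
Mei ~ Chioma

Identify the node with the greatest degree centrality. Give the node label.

Liam

Degrees — Ben:3, Chioma:2, Dee:2, Juno:2, Liam:11, Mei:2, Nora:2, Pablo:1, Rosa:2, Ursula:2, Wendy:2, Zubin:3.
The maximum is 11, attained only by Liam.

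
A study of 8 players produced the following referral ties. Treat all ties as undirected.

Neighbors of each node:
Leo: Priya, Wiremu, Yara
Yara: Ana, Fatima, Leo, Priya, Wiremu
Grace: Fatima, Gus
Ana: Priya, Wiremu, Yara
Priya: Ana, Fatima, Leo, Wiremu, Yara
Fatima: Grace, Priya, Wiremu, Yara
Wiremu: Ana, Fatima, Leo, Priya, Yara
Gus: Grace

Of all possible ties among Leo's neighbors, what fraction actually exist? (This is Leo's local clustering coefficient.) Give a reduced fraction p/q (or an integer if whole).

1

Leo's neighbors: Priya, Wiremu, and Yara (k = 3).
Possible neighbor pairs: C(3,2) = 3. Edges among them: Priya–Wiremu, Priya–Yara, Wiremu–Yara → e = 3.
Clustering(Leo) = 3/3 = 1.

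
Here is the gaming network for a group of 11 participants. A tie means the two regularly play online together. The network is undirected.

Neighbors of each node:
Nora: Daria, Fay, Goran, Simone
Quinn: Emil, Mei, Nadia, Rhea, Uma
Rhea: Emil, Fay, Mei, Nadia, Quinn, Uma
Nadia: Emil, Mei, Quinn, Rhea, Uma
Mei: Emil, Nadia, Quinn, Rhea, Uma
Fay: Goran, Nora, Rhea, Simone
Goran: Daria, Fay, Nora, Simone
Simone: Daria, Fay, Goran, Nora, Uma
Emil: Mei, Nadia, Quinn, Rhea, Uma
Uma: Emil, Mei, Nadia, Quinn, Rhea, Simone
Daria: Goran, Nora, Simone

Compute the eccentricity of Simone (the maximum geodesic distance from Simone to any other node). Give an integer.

2

Distances from Simone: Daria:1, Emil:2, Fay:1, Goran:1, Mei:2, Nadia:2, Nora:1, Quinn:2, Rhea:2, Uma:1.
The largest is 2 (to Quinn, Nadia, Rhea, Emil, and Mei), so the eccentricity of Simone is 2.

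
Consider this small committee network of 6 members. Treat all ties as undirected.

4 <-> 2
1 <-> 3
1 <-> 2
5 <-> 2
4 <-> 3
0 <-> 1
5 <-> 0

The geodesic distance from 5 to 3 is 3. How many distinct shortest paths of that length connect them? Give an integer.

The shortest distance is 3. The length-3 paths are: 5–0–1–3; 5–2–1–3; 5–2–4–3.
That gives 3 distinct shortest paths.

3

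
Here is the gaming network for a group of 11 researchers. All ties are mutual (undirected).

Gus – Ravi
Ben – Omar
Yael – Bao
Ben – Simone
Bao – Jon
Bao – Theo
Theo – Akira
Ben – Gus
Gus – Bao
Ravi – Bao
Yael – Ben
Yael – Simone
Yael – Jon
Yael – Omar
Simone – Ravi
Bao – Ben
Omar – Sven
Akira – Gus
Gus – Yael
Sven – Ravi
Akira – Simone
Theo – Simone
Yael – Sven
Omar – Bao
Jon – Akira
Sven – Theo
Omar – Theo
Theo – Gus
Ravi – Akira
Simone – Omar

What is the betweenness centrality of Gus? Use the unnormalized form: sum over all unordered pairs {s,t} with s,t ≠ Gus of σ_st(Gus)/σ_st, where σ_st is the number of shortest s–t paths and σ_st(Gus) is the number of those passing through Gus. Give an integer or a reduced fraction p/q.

Pairs whose geodesics pass through Gus — Ben–Akira: 1/2; Ben–Theo: 1/4; Ben–Ravi: 1/3; Bao–Akira: 1/4; Akira–Yael: 1/3; Theo–Ravi: 1/5; Theo–Yael: 1/5; Ravi–Yael: 1/4.
All other pairs contribute 0.
Summing the contributions gives betweenness(Gus) = 139/60.

139/60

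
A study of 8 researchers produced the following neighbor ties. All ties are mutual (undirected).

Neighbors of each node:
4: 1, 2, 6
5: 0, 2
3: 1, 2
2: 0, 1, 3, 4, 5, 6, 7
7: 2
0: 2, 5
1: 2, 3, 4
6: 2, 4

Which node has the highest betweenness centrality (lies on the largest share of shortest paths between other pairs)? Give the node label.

Unnormalized betweenness of each node: 0:0, 1:1/2, 2:16, 3:0, 4:1/2, 5:0, 6:0, 7:0.
2 has the largest value, 16, making it the main broker — the node through which the most shortest paths run.

2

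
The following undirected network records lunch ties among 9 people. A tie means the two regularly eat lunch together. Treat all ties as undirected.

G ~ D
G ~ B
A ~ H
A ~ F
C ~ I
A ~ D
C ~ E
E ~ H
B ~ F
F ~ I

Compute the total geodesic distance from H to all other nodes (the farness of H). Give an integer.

Distances from H: A:1, B:3, C:2, D:2, E:1, F:2, G:3, I:3.
Sum = 1 + 3 + 2 + 2 + 1 + 2 + 3 + 3 = 17.

17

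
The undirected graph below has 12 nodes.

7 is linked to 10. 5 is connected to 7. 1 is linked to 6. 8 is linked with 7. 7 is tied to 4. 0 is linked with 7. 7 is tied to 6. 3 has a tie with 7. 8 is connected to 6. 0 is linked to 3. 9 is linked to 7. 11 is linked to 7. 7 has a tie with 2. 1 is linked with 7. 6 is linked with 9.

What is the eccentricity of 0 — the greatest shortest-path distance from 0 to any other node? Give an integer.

Distances from 0: 1:2, 2:2, 3:1, 4:2, 5:2, 6:2, 7:1, 8:2, 9:2, 10:2, 11:2.
The largest is 2 (to 1, 9, 5, 2, 4, 6, 11, 8, and 10), so the eccentricity of 0 is 2.

2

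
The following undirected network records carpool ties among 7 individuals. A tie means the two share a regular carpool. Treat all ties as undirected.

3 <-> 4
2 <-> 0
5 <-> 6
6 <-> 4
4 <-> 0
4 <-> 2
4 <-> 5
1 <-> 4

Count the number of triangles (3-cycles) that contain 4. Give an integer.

4's neighbors: 0, 1, 2, 3, 5, and 6.
Neighbor pairs that are themselves tied: 4–0–2; 4–5–6. Each forms one triangle with 4, for 2 in total.

2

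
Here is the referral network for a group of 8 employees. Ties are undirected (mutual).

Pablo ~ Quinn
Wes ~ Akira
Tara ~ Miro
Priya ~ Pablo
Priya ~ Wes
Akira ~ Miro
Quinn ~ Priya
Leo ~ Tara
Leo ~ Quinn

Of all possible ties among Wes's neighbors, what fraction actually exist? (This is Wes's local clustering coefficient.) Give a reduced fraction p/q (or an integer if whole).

0

Wes's neighbors: Akira and Priya (k = 2).
Possible neighbor pairs: C(2,2) = 1. Edges among them: none → e = 0.
Clustering(Wes) = 0/1.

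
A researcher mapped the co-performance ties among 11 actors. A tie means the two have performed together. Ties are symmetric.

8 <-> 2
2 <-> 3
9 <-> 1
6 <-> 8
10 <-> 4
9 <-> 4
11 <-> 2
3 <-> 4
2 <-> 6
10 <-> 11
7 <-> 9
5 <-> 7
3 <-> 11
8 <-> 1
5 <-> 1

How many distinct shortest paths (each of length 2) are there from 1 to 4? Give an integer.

1

The shortest distance is 2, and the only length-2 path is 1–9–4. So there is exactly 1 shortest path.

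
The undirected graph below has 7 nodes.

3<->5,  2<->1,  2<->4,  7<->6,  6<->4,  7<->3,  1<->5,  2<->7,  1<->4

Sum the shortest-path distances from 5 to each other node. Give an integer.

11

Distances from 5: 1:1, 2:2, 3:1, 4:2, 6:3, 7:2.
Sum = 1 + 2 + 1 + 2 + 3 + 2 = 11.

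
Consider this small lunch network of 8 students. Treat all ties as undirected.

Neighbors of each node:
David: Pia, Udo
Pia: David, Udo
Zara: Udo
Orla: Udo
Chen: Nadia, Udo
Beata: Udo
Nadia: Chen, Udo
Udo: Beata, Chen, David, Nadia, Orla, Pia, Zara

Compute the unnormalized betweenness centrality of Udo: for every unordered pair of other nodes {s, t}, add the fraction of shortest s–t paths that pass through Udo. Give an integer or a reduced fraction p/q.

19

Pairs whose geodesics pass through Udo — Beata–Orla: 1; Beata–David: 1; Beata–Pia: 1; Beata–Zara: 1; Beata–Chen: 1; Beata–Nadia: 1; Orla–David: 1; Orla–Pia: 1; Orla–Zara: 1; Orla–Chen: 1; Orla–Nadia: 1; David–Zara: 1; David–Chen: 1; David–Nadia: 1 … (+5 more pairs).
All other pairs contribute 0.
Summing the contributions gives betweenness(Udo) = 19.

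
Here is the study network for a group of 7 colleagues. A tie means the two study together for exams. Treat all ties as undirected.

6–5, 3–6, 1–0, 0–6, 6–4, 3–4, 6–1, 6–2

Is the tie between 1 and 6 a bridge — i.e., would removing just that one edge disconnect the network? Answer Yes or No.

Even without that edge, 1 still reaches 6 via 1 – 0 – 6, so the network stays connected. Not a bridge.

No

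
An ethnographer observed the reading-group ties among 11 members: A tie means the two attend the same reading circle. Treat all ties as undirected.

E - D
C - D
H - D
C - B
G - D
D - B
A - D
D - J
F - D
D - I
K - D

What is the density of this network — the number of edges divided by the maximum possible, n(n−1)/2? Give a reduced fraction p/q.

There are 11 edges and 11 nodes, so the maximum possible is C(11,2) = 55.
Density = 11/55 = 1/5.

1/5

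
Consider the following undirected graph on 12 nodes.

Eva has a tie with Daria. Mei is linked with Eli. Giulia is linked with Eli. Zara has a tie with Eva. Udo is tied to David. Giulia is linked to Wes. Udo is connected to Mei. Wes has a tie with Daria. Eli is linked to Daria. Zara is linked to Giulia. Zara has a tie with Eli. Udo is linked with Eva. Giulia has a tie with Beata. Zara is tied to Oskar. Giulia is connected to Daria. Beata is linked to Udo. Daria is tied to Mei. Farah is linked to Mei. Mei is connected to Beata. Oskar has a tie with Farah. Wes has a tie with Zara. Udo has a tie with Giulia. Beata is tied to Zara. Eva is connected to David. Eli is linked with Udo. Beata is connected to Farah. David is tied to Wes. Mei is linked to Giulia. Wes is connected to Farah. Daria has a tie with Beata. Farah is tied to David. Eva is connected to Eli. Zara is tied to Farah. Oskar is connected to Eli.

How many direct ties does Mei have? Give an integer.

Mei is directly tied to Beata, Daria, Eli, Farah, Giulia, and Udo. That is 6 neighbors, so the degree of Mei is 6.

6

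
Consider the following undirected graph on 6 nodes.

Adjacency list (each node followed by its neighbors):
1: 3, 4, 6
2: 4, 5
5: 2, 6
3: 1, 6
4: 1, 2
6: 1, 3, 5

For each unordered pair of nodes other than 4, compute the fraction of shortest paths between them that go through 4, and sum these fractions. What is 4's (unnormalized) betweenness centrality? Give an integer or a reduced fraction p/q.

Pairs whose geodesics pass through 4 — 3–2: 1/2; 1–2: 1.
All other pairs contribute 0.
Summing the contributions gives betweenness(4) = 3/2.

3/2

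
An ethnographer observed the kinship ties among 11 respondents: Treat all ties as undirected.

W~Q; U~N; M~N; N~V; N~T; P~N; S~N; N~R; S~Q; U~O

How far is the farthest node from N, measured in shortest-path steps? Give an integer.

3

Distances from N: M:1, O:2, P:1, Q:2, R:1, S:1, T:1, U:1, V:1, W:3.
The largest is 3 (to W), so the eccentricity of N is 3.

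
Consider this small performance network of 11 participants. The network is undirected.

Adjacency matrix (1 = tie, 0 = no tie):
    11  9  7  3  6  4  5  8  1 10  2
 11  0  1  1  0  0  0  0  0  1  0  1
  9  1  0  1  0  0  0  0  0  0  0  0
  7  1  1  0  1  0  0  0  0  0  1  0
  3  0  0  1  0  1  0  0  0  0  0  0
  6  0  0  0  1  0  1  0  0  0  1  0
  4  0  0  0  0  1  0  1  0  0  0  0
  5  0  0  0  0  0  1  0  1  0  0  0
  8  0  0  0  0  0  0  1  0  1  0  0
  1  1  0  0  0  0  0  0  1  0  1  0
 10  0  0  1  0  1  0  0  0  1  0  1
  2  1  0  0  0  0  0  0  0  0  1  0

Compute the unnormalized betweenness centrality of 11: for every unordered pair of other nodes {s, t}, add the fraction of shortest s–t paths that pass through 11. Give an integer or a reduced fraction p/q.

8

Pairs whose geodesics pass through 11 — 9–5: 1; 9–8: 1; 9–1: 1; 9–2: 1; 7–5: 1/4; 7–8: 1/2; 7–1: 1/2; 7–2: 1/2; 3–8: 1/4; 3–1: 1/3; 3–2: 1/3; 5–2: 1/3; 8–2: 1/2; 1–2: 1/2.
All other pairs contribute 0.
Summing the contributions gives betweenness(11) = 8.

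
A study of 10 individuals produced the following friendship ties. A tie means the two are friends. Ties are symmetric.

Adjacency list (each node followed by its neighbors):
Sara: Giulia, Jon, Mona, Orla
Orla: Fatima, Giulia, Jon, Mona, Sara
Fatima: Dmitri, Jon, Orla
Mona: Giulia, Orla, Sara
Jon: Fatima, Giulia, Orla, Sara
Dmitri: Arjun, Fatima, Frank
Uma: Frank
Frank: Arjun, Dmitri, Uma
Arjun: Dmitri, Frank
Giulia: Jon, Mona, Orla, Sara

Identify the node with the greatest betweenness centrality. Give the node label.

Unnormalized betweenness of each node: Arjun:0, Dmitri:18, Fatima:20, Frank:8, Giulia:1/3, Jon:5, Mona:0, Orla:31/3, Sara:1/3, Uma:0.
Fatima has the largest value, 20, making it the main broker — the node through which the most shortest paths run.

Fatima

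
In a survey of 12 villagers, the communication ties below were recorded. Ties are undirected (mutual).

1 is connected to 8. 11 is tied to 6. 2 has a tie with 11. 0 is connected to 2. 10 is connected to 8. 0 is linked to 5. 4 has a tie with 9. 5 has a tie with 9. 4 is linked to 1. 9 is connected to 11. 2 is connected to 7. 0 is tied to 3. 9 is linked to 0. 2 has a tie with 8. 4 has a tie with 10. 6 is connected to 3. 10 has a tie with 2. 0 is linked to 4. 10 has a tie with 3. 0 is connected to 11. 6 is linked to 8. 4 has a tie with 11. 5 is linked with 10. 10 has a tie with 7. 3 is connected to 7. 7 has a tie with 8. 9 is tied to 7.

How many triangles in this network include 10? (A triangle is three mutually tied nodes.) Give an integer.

10's neighbors: 2, 3, 4, 5, 7, and 8.
Neighbor pairs that are themselves tied: 10–2–7; 10–2–8; 10–3–7; 10–7–8. Each forms one triangle with 10, for 4 in total.

4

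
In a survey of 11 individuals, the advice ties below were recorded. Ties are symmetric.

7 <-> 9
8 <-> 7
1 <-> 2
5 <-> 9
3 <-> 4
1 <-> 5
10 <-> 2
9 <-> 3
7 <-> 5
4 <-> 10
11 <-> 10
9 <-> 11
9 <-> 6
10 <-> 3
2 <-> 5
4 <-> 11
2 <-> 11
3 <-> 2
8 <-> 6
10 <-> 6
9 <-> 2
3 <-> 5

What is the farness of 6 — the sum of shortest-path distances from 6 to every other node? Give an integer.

18

Distances from 6: 1:3, 2:2, 3:2, 4:2, 5:2, 7:2, 8:1, 9:1, 10:1, 11:2.
Sum = 3 + 2 + 2 + 2 + 2 + 2 + 1 + 1 + 1 + 2 = 18.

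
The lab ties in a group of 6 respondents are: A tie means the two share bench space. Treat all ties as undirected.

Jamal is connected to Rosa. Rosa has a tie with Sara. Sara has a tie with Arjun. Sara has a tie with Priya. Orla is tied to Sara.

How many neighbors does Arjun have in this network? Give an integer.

1

Arjun is directly tied to Sara. That is 1 neighbor, so the degree of Arjun is 1.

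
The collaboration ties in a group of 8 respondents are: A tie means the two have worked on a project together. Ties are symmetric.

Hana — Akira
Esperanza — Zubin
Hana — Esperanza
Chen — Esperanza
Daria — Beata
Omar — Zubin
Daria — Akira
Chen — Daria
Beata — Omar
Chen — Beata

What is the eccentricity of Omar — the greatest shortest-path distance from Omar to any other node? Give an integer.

Distances from Omar: Akira:3, Beata:1, Chen:2, Daria:2, Esperanza:2, Hana:3, Zubin:1.
The largest is 3 (to Akira and Hana), so the eccentricity of Omar is 3.

3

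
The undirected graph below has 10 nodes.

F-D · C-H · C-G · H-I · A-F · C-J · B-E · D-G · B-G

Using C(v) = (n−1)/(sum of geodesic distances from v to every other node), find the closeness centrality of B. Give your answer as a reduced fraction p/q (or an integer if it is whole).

Distances from B: A:4, C:2, D:2, E:1, F:3, G:1, H:3, I:4, J:3. Sum = 23.
n = 10, so closeness = 9/23.

9/23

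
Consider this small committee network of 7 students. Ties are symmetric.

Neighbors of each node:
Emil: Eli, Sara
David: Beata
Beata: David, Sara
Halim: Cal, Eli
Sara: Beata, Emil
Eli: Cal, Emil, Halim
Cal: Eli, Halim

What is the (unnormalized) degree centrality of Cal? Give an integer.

Cal is directly tied to Eli and Halim. That is 2 neighbors, so the degree of Cal is 2.

2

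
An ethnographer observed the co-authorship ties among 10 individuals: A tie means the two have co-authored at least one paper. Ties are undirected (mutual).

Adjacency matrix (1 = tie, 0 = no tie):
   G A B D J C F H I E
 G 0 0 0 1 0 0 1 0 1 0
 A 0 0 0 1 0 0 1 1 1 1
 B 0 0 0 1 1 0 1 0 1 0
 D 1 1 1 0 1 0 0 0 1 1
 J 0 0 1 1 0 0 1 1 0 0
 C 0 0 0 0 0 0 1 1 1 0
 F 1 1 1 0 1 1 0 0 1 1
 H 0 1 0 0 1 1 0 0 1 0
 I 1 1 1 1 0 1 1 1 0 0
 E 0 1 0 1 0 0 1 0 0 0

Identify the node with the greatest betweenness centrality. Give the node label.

Unnormalized betweenness of each node: A:25/12, B:5/12, C:1/4, D:47/12, E:1/6, F:27/4, G:1/6, H:17/12, I:67/12, J:5/4.
F has the largest value, 27/4, making it the main broker — the node through which the most shortest paths run.

F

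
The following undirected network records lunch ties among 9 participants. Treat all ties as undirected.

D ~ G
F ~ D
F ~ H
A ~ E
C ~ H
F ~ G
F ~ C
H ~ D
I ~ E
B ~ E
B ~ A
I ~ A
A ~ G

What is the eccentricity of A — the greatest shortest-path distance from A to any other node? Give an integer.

Distances from A: B:1, C:3, D:2, E:1, F:2, G:1, H:3, I:1.
The largest is 3 (to H and C), so the eccentricity of A is 3.

3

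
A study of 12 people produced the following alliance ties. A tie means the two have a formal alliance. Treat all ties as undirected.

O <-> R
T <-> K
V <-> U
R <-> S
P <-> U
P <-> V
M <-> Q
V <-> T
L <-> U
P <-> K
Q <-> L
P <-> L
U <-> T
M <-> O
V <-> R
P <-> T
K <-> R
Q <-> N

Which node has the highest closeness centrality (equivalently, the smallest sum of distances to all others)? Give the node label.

P

Farness (sum of distances to all others) for each node — K:23, L:23, M:27, N:35, O:25, P:21, Q:25, R:22, S:32, T:25, U:22, V:22.
The smallest farness is 21, for P, so P has the highest closeness.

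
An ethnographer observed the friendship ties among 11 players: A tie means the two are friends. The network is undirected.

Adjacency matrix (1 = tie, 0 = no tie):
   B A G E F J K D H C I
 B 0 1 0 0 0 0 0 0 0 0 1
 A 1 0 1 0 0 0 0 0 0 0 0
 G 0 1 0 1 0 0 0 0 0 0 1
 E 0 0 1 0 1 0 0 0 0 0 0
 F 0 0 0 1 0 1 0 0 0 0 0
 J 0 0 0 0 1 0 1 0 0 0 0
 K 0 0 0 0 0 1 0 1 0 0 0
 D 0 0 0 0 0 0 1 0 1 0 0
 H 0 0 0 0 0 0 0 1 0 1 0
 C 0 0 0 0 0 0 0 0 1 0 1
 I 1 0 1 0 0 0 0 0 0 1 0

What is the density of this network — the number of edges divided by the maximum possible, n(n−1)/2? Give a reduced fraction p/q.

There are 12 edges and 11 nodes, so the maximum possible is C(11,2) = 55.
Density = 12/55.

12/55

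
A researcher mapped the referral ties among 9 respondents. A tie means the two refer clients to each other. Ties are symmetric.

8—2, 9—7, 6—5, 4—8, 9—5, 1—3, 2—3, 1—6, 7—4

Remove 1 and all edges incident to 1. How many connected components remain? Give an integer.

1

1's neighbors (3 and 6) remain reachable from one another through other ties, so the rest of the network stays in one piece.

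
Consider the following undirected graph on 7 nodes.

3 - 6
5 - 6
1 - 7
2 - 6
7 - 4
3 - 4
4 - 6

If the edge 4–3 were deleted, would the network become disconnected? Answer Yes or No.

Even without that edge, 4 still reaches 3 via 4 – 6 – 3, so the network stays connected. Not a bridge.

No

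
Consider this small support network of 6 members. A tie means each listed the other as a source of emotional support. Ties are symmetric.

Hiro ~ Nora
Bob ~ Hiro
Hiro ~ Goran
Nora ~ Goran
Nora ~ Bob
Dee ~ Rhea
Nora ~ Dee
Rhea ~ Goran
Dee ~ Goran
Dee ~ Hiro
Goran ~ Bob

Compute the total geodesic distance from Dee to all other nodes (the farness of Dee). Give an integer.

6

Distances from Dee: Bob:2, Goran:1, Hiro:1, Nora:1, Rhea:1.
Sum = 2 + 1 + 1 + 1 + 1 = 6.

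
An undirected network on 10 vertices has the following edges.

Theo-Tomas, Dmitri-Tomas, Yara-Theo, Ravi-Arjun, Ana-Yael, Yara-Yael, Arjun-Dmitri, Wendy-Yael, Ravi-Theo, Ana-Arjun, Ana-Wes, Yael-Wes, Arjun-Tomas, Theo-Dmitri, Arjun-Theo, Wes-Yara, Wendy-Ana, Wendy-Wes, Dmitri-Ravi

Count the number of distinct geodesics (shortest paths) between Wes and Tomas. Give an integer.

2

The shortest distance is 3. The length-3 paths are: Wes–Ana–Arjun–Tomas; Wes–Yara–Theo–Tomas.
That gives 2 distinct shortest paths.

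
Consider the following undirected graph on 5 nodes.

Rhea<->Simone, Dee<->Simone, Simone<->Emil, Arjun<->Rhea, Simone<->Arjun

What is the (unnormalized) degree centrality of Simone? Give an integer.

Simone is directly tied to Arjun, Dee, Emil, and Rhea. That is 4 neighbors, so the degree of Simone is 4.

4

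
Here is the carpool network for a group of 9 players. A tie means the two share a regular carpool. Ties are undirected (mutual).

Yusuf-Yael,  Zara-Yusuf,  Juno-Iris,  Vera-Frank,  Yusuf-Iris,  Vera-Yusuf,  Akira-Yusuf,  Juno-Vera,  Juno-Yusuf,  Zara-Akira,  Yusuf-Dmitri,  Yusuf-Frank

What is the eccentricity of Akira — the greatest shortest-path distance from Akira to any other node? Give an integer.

Distances from Akira: Dmitri:2, Frank:2, Iris:2, Juno:2, Vera:2, Yael:2, Yusuf:1, Zara:1.
The largest is 2 (to Juno, Iris, Frank, Dmitri, Yael, and Vera), so the eccentricity of Akira is 2.

2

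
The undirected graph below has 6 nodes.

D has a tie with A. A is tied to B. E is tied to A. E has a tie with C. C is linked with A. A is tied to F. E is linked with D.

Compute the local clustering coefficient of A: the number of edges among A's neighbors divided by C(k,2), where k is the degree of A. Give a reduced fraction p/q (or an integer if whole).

A's neighbors: B, C, D, E, and F (k = 5).
Possible neighbor pairs: C(5,2) = 10. Edges among them: C–E, D–E → e = 2.
Clustering(A) = 2/10 = 1/5.

1/5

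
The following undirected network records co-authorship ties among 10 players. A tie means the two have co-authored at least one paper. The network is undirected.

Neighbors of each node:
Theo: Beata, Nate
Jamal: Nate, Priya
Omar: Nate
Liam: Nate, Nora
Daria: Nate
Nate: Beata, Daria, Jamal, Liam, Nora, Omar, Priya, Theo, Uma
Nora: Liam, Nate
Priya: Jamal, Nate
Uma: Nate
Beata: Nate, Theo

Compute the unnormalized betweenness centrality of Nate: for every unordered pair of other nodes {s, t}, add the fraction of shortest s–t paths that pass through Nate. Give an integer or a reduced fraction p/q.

Pairs whose geodesics pass through Nate — Jamal–Omar: 1; Jamal–Liam: 1; Jamal–Beata: 1; Jamal–Nora: 1; Jamal–Uma: 1; Jamal–Theo: 1; Jamal–Daria: 1; Omar–Liam: 1; Omar–Beata: 1; Omar–Nora: 1; Omar–Priya: 1; Omar–Uma: 1; Omar–Theo: 1; Omar–Daria: 1 … (+19 more pairs).
All other pairs contribute 0.
Summing the contributions gives betweenness(Nate) = 33.

33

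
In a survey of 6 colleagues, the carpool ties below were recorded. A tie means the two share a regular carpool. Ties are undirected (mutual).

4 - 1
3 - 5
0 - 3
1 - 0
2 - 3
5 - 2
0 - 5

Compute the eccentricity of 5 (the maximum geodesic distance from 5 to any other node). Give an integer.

3

Distances from 5: 0:1, 1:2, 2:1, 3:1, 4:3.
The largest is 3 (to 4), so the eccentricity of 5 is 3.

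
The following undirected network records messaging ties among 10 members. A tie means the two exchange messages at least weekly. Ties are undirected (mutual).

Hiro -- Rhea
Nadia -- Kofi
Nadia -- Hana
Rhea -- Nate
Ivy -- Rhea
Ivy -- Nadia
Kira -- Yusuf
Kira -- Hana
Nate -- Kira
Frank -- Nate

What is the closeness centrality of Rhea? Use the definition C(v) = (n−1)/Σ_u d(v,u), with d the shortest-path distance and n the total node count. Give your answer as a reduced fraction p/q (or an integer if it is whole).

Distances from Rhea: Frank:2, Hana:3, Hiro:1, Ivy:1, Kira:2, Kofi:3, Nadia:2, Nate:1, Yusuf:3. Sum = 18.
n = 10, so closeness = 9/18 = 1/2.

1/2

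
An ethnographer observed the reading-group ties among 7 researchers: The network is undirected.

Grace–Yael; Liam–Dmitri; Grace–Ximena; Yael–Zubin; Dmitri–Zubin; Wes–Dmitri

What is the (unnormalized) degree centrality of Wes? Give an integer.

1

Wes is directly tied to Dmitri. That is 1 neighbor, so the degree of Wes is 1.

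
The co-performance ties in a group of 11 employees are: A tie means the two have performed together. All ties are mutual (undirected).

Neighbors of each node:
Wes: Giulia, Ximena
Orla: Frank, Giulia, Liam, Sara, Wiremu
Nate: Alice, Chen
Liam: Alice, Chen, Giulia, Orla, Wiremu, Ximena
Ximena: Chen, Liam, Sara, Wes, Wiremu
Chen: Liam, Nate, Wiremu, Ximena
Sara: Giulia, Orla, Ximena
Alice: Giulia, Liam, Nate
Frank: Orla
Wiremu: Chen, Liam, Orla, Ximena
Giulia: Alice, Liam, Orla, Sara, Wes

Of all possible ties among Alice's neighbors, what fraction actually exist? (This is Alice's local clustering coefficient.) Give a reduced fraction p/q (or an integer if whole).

1/3

Alice's neighbors: Giulia, Liam, and Nate (k = 3).
Possible neighbor pairs: C(3,2) = 3. Edges among them: Giulia–Liam → e = 1.
Clustering(Alice) = 1/3.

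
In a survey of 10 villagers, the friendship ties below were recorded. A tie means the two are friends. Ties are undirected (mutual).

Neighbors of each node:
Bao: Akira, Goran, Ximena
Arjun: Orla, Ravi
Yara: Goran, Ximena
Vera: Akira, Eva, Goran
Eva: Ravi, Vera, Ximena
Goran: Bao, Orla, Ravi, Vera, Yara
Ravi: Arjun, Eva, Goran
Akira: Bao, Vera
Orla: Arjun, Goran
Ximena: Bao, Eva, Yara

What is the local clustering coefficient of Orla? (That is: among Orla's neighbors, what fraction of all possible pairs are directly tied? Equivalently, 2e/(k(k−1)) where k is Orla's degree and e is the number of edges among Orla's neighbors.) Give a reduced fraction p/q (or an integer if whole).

0

Orla's neighbors: Arjun and Goran (k = 2).
Possible neighbor pairs: C(2,2) = 1. Edges among them: none → e = 0.
Clustering(Orla) = 0/1.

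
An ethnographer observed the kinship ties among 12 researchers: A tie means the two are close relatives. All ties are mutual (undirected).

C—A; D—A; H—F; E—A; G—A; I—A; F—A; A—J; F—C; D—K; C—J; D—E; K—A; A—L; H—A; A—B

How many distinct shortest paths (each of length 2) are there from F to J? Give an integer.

The shortest distance is 2. The length-2 paths are: F–A–J; F–C–J.
That gives 2 distinct shortest paths.

2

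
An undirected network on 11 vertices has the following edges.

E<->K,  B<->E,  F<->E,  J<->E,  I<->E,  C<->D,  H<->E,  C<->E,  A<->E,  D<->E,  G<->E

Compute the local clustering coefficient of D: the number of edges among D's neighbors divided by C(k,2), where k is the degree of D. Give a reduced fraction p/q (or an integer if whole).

1

D's neighbors: C and E (k = 2).
Possible neighbor pairs: C(2,2) = 1. Edges among them: C–E → e = 1.
Clustering(D) = 1/1.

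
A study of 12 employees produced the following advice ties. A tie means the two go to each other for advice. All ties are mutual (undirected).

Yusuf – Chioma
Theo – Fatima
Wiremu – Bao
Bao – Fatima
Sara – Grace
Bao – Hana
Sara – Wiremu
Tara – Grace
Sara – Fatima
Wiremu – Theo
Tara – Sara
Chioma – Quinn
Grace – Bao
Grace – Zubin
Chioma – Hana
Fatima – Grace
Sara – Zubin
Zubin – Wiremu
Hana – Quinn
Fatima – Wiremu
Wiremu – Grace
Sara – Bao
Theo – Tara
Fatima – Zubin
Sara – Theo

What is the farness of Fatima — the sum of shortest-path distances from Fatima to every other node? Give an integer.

20

Distances from Fatima: Bao:1, Chioma:3, Grace:1, Hana:2, Quinn:3, Sara:1, Tara:2, Theo:1, Wiremu:1, Yusuf:4, Zubin:1.
Sum = 1 + 3 + 1 + 2 + 3 + 1 + 2 + 1 + 1 + 4 + 1 = 20.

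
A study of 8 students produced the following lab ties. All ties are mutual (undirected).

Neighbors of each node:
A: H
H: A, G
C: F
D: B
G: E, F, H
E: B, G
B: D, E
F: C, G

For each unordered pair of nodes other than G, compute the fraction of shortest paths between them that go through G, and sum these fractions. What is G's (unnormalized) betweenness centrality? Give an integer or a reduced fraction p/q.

16

Pairs whose geodesics pass through G — A–B: 1; A–C: 1; A–F: 1; A–D: 1; A–E: 1; B–C: 1; B–F: 1; B–H: 1; C–H: 1; C–D: 1; C–E: 1; F–H: 1; F–D: 1; F–E: 1 … (+2 more pairs).
All other pairs contribute 0.
Summing the contributions gives betweenness(G) = 16.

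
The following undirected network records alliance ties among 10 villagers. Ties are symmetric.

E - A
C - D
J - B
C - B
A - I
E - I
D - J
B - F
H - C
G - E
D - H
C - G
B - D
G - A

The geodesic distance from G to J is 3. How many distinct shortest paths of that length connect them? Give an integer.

The shortest distance is 3. The length-3 paths are: G–C–B–J; G–C–D–J.
That gives 2 distinct shortest paths.

2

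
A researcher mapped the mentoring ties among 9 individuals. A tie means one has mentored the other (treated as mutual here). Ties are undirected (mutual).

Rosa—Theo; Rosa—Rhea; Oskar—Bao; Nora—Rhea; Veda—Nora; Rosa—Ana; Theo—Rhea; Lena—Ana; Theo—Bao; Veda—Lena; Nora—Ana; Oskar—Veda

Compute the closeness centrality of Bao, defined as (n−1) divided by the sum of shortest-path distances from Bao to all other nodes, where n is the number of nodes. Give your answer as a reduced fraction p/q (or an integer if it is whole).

Distances from Bao: Ana:3, Lena:3, Nora:3, Oskar:1, Rhea:2, Rosa:2, Theo:1, Veda:2. Sum = 17.
n = 9, so closeness = 8/17.

8/17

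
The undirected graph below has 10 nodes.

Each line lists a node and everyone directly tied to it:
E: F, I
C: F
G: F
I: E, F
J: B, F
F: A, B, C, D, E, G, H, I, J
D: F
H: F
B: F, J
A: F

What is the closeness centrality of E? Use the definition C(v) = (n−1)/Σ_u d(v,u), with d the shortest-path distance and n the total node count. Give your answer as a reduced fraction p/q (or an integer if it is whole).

Distances from E: A:2, B:2, C:2, D:2, F:1, G:2, H:2, I:1, J:2. Sum = 16.
n = 10, so closeness = 9/16.

9/16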